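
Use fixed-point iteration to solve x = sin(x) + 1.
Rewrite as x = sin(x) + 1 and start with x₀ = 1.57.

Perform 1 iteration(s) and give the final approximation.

Equation: x = sin(x) + 1
Fixed-point form: x = sin(x) + 1
x₀ = 1.57

x_1 = g(1.570000) = 2.000000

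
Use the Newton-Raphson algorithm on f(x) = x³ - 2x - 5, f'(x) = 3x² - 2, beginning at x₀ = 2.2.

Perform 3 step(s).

f(x) = x³ - 2x - 5
f'(x) = 3x² - 2
x₀ = 2.2

Newton-Raphson formula: x_{n+1} = x_n - f(x_n)/f'(x_n)

Iteration 1:
  f(2.200000) = 1.248000
  f'(2.200000) = 12.520000
  x_1 = 2.200000 - 1.248000/12.520000 = 2.100319
Iteration 2:
  f(2.100319) = 0.064589
  f'(2.100319) = 11.234026
  x_2 = 2.100319 - 0.064589/11.234026 = 2.094570
Iteration 3:
  f(2.094570) = 0.000208
  f'(2.094570) = 11.161672
  x_3 = 2.094570 - 0.000208/11.161672 = 2.094551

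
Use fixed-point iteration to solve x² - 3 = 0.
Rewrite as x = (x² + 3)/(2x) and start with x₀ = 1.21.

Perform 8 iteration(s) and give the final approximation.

Equation: x² - 3 = 0
Fixed-point form: x = (x² + 3)/(2x)
x₀ = 1.21

x_1 = g(1.210000) = 1.844669
x_2 = g(1.844669) = 1.735489
x_3 = g(1.735489) = 1.732054
x_4 = g(1.732054) = 1.732051
x_5 = g(1.732051) = 1.732051
x_6 = g(1.732051) = 1.732051
x_7 = g(1.732051) = 1.732051
x_8 = g(1.732051) = 1.732051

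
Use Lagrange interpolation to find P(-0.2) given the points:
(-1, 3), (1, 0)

Lagrange interpolation formula:
P(x) = Σ yᵢ × Lᵢ(x)
where Lᵢ(x) = Π_{j≠i} (x - xⱼ)/(xᵢ - xⱼ)

L_0(-0.2) = (-0.2 - 1)/(-1 - 1) = 0.600000
L_1(-0.2) = (-0.2 - (-1))/(1 - (-1)) = 0.400000

P(-0.2) = 3×L_0(-0.2) + 0×L_1(-0.2)
P(-0.2) = 1.800000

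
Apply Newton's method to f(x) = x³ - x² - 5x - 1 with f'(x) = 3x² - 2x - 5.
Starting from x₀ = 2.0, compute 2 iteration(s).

f(x) = x³ - x² - 5x - 1
f'(x) = 3x² - 2x - 5
x₀ = 2.0

Newton-Raphson formula: x_{n+1} = x_n - f(x_n)/f'(x_n)

Iteration 1:
  f(2.000000) = -7.000000
  f'(2.000000) = 3.000000
  x_1 = 2.000000 - (-7.000000)/3.000000 = 4.333333
Iteration 2:
  f(4.333333) = 39.925926
  f'(4.333333) = 42.666667
  x_2 = 4.333333 - 39.925926/42.666667 = 3.397569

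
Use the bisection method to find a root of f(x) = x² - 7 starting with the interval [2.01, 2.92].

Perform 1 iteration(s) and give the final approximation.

f(x) = x² - 7
Initial interval: [2.01, 2.92]

Iteration 1:
  c_1 = (2.010000 + 2.920000)/2 = 2.465000
  f(c_1) = f(2.465000) = -0.923775
  f(a) × f(c) ≥ 0, new interval: [2.465000, 2.920000]

After 1 iteration(s), the approximation is c_1 = 2.465000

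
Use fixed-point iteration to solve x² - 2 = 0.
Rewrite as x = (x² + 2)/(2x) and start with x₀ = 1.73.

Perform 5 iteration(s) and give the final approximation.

Equation: x² - 2 = 0
Fixed-point form: x = (x² + 2)/(2x)
x₀ = 1.73

x_1 = g(1.730000) = 1.443035
x_2 = g(1.443035) = 1.414501
x_3 = g(1.414501) = 1.414214
x_4 = g(1.414214) = 1.414214
x_5 = g(1.414214) = 1.414214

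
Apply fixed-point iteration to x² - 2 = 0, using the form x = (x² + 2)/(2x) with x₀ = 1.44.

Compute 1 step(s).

Equation: x² - 2 = 0
Fixed-point form: x = (x² + 2)/(2x)
x₀ = 1.44

x_1 = g(1.440000) = 1.414444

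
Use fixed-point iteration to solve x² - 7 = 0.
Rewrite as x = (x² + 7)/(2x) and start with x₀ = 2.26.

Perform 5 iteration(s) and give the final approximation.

Equation: x² - 7 = 0
Fixed-point form: x = (x² + 7)/(2x)
x₀ = 2.26

x_1 = g(2.260000) = 2.678673
x_2 = g(2.678673) = 2.645954
x_3 = g(2.645954) = 2.645751
x_4 = g(2.645751) = 2.645751
x_5 = g(2.645751) = 2.645751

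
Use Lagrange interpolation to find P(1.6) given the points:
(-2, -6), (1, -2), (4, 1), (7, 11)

Lagrange interpolation formula:
P(x) = Σ yᵢ × Lᵢ(x)
where Lᵢ(x) = Π_{j≠i} (x - xⱼ)/(xᵢ - xⱼ)

L_0(1.6) = (1.6 - 1)/(-2 - 1) × (1.6 - 4)/(-2 - 4) × (1.6 - 7)/(-2 - 7) = -0.048000
L_1(1.6) = (1.6 - (-2))/(1 - (-2)) × (1.6 - 4)/(1 - 4) × (1.6 - 7)/(1 - 7) = 0.864000
L_2(1.6) = (1.6 - (-2))/(4 - (-2)) × (1.6 - 1)/(4 - 1) × (1.6 - 7)/(4 - 7) = 0.216000
L_3(1.6) = (1.6 - (-2))/(7 - (-2)) × (1.6 - 1)/(7 - 1) × (1.6 - 4)/(7 - 4) = -0.032000

P(1.6) = (-6)×L_0(1.6) + (-2)×L_1(1.6) + 1×L_2(1.6) + 11×L_3(1.6)
P(1.6) = -1.576000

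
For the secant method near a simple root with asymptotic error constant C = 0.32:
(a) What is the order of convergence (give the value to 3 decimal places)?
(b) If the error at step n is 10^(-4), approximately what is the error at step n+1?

(a) Secant method has superlinear convergence with order φ = (1+√5)/2 ≈ 1.618.
    This means |e_{n+1}| ≈ C|e_n|^1.618.

(b) With |e_n| = 10^(-4) and C = 0.32:
    |e_{n+1}| ≈ 0.32 × (10^(-4))^1.618 = 0.32 × 10^(-6.47)

(a) ≈ 1.618 (golden ratio); (b) |e_{n+1}| ≈ 1.079e-07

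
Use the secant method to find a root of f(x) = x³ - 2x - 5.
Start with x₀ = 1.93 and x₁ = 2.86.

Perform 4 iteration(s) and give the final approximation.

f(x) = x³ - 2x - 5
x₀ = 1.93, x₁ = 2.86

Secant formula: x_{n+1} = x_n - f(x_n)(x_n - x_{n-1})/(f(x_n) - f(x_{n-1}))

Iteration 1:
  f(1.930000) = -1.670943
  f(2.860000) = 12.673656
  x_2 = 2.860000 - 12.673656×(2.860000 - 1.930000)/(12.673656 - (-1.670943))
       = 2.038332
Iteration 2:
  f(2.860000) = 12.673656
  f(2.038332) = -0.607809
  x_3 = 2.038332 - (-0.607809)×(2.038332 - 2.860000)/(-0.607809 - 12.673656)
       = 2.075934
Iteration 3:
  f(2.038332) = -0.607809
  f(2.075934) = -0.205622
  x_4 = 2.075934 - (-0.205622)×(2.075934 - 2.038332)/(-0.205622 - (-0.607809))
       = 2.095159
Iteration 4:
  f(2.075934) = -0.205622
  f(2.095159) = 0.006784
  x_5 = 2.095159 - 0.006784×(2.095159 - 2.075934)/(0.006784 - (-0.205622))
       = 2.094545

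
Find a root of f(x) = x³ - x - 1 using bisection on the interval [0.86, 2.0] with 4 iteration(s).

f(x) = x³ - x - 1
Initial interval: [0.86, 2.0]

Iteration 1:
  c_1 = (0.860000 + 2.000000)/2 = 1.430000
  f(c_1) = f(1.430000) = 0.494207
  f(a) × f(c) < 0, new interval: [0.860000, 1.430000]
Iteration 2:
  c_2 = (0.860000 + 1.430000)/2 = 1.145000
  f(c_2) = f(1.145000) = -0.643876
  f(a) × f(c) ≥ 0, new interval: [1.145000, 1.430000]
Iteration 3:
  c_3 = (1.145000 + 1.430000)/2 = 1.287500
  f(c_3) = f(1.287500) = -0.153268
  f(a) × f(c) ≥ 0, new interval: [1.287500, 1.430000]
Iteration 4:
  c_4 = (1.287500 + 1.430000)/2 = 1.358750
  f(c_4) = f(1.358750) = 0.149776
  f(a) × f(c) < 0, new interval: [1.287500, 1.358750]

After 4 iteration(s), the approximation is c_4 = 1.358750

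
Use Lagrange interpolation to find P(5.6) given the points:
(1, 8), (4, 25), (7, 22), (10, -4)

Lagrange interpolation formula:
P(x) = Σ yᵢ × Lᵢ(x)
where Lᵢ(x) = Π_{j≠i} (x - xⱼ)/(xᵢ - xⱼ)

L_0(5.6) = (5.6 - 4)/(1 - 4) × (5.6 - 7)/(1 - 7) × (5.6 - 10)/(1 - 10) = -0.060840
L_1(5.6) = (5.6 - 1)/(4 - 1) × (5.6 - 7)/(4 - 7) × (5.6 - 10)/(4 - 10) = 0.524741
L_2(5.6) = (5.6 - 1)/(7 - 1) × (5.6 - 4)/(7 - 4) × (5.6 - 10)/(7 - 10) = 0.599704
L_3(5.6) = (5.6 - 1)/(10 - 1) × (5.6 - 4)/(10 - 4) × (5.6 - 7)/(10 - 7) = -0.063605

P(5.6) = 8×L_0(5.6) + 25×L_1(5.6) + 22×L_2(5.6) + (-4)×L_3(5.6)
P(5.6) = 26.079704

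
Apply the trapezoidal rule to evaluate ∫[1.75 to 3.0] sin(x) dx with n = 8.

f(x) = sin(x)
a = 1.75, b = 3.0, n = 8
h = (b - a)/n = 0.156250

Trapezoidal rule: (h/2)[f(x₀) + 2f(x₁) + 2f(x₂) + ... + f(xₙ)]

x_0 = 1.7500, f(x_0) = 0.983986, coefficient = 1
x_1 = 1.9062, f(x_1) = 0.944261, coefficient = 2
x_2 = 2.0625, f(x_2) = 0.881530, coefficient = 2
x_3 = 2.2188, f(x_3) = 0.797321, coefficient = 2
x_4 = 2.3750, f(x_4) = 0.693685, coefficient = 2
x_5 = 2.5312, f(x_5) = 0.573148, coefficient = 2
x_6 = 2.6875, f(x_6) = 0.438647, coefficient = 2
x_7 = 2.8438, f(x_7) = 0.293459, coefficient = 2
x_8 = 3.0000, f(x_8) = 0.141120, coefficient = 1

I ≈ (0.156250/2) × 10.369207 = 0.810094
Exact value: 0.811746
Error: 0.001652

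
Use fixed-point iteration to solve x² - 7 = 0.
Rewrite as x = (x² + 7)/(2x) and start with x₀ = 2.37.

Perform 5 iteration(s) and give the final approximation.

Equation: x² - 7 = 0
Fixed-point form: x = (x² + 7)/(2x)
x₀ = 2.37

x_1 = g(2.370000) = 2.661793
x_2 = g(2.661793) = 2.645800
x_3 = g(2.645800) = 2.645751
x_4 = g(2.645751) = 2.645751
x_5 = g(2.645751) = 2.645751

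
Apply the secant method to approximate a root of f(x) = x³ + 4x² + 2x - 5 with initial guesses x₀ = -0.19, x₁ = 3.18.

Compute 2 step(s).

f(x) = x³ + 4x² + 2x - 5
x₀ = -0.19, x₁ = 3.18

Secant formula: x_{n+1} = x_n - f(x_n)(x_n - x_{n-1})/(f(x_n) - f(x_{n-1}))

Iteration 1:
  f(-0.190000) = -5.242459
  f(3.180000) = 73.967032
  x_2 = 3.180000 - 73.967032×(3.180000 - (-0.190000))/(73.967032 - (-5.242459))
       = 0.033043
Iteration 2:
  f(3.180000) = 73.967032
  f(0.033043) = -4.929512
  x_3 = 0.033043 - (-4.929512)×(0.033043 - 3.180000)/(-4.929512 - 73.967032)
       = 0.229667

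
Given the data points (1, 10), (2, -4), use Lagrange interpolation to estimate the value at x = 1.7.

Lagrange interpolation formula:
P(x) = Σ yᵢ × Lᵢ(x)
where Lᵢ(x) = Π_{j≠i} (x - xⱼ)/(xᵢ - xⱼ)

L_0(1.7) = (1.7 - 2)/(1 - 2) = 0.300000
L_1(1.7) = (1.7 - 1)/(2 - 1) = 0.700000

P(1.7) = 10×L_0(1.7) + (-4)×L_1(1.7)
P(1.7) = 0.200000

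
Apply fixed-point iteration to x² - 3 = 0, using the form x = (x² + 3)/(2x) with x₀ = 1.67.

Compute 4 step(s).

Equation: x² - 3 = 0
Fixed-point form: x = (x² + 3)/(2x)
x₀ = 1.67

x_1 = g(1.670000) = 1.733204
x_2 = g(1.733204) = 1.732051
x_3 = g(1.732051) = 1.732051
x_4 = g(1.732051) = 1.732051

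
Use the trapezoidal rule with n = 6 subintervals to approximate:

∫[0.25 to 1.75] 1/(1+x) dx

f(x) = 1/(1+x)
a = 0.25, b = 1.75, n = 6
h = (b - a)/n = 0.250000

Trapezoidal rule: (h/2)[f(x₀) + 2f(x₁) + 2f(x₂) + ... + f(xₙ)]

x_0 = 0.2500, f(x_0) = 0.800000, coefficient = 1
x_1 = 0.5000, f(x_1) = 0.666667, coefficient = 2
x_2 = 0.7500, f(x_2) = 0.571429, coefficient = 2
x_3 = 1.0000, f(x_3) = 0.500000, coefficient = 2
x_4 = 1.2500, f(x_4) = 0.444444, coefficient = 2
x_5 = 1.5000, f(x_5) = 0.400000, coefficient = 2
x_6 = 1.7500, f(x_6) = 0.363636, coefficient = 1

I ≈ (0.250000/2) × 6.328716 = 0.791089
Exact value: 0.788457
Error: 0.002632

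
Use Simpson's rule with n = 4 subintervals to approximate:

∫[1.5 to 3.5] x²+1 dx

f(x) = x²+1
a = 1.5, b = 3.5, n = 4
h = (b - a)/n = 0.500000

Simpson's rule: (h/3)[f(x₀) + 4f(x₁) + 2f(x₂) + ... + f(xₙ)]

x_0 = 1.5000, f(x_0) = 3.250000, coefficient = 1
x_1 = 2.0000, f(x_1) = 5.000000, coefficient = 4
x_2 = 2.5000, f(x_2) = 7.250000, coefficient = 2
x_3 = 3.0000, f(x_3) = 10.000000, coefficient = 4
x_4 = 3.5000, f(x_4) = 13.250000, coefficient = 1

I ≈ (0.500000/3) × 91.000000 = 15.166667
Exact value: 15.166667
Error: 0.000000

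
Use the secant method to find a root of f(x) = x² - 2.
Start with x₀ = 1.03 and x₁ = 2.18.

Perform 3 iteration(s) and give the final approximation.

f(x) = x² - 2
x₀ = 1.03, x₁ = 2.18

Secant formula: x_{n+1} = x_n - f(x_n)(x_n - x_{n-1})/(f(x_n) - f(x_{n-1}))

Iteration 1:
  f(1.030000) = -0.939100
  f(2.180000) = 2.752400
  x_2 = 2.180000 - 2.752400×(2.180000 - 1.030000)/(2.752400 - (-0.939100))
       = 1.322555
Iteration 2:
  f(2.180000) = 2.752400
  f(1.322555) = -0.250850
  x_3 = 1.322555 - (-0.250850)×(1.322555 - 2.180000)/(-0.250850 - 2.752400)
       = 1.394174
Iteration 3:
  f(1.322555) = -0.250850
  f(1.394174) = -0.056280
  x_4 = 1.394174 - (-0.056280)×(1.394174 - 1.322555)/(-0.056280 - (-0.250850))
       = 1.414890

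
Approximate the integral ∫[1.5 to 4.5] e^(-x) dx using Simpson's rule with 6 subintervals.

f(x) = e^(-x)
a = 1.5, b = 4.5, n = 6
h = (b - a)/n = 0.500000

Simpson's rule: (h/3)[f(x₀) + 4f(x₁) + 2f(x₂) + ... + f(xₙ)]

x_0 = 1.5000, f(x_0) = 0.223130, coefficient = 1
x_1 = 2.0000, f(x_1) = 0.135335, coefficient = 4
x_2 = 2.5000, f(x_2) = 0.082085, coefficient = 2
x_3 = 3.0000, f(x_3) = 0.049787, coefficient = 4
x_4 = 3.5000, f(x_4) = 0.030197, coefficient = 2
x_5 = 4.0000, f(x_5) = 0.018316, coefficient = 4
x_6 = 4.5000, f(x_6) = 0.011109, coefficient = 1

I ≈ (0.500000/3) × 1.272556 = 0.212093
Exact value: 0.212021
Error: 0.000071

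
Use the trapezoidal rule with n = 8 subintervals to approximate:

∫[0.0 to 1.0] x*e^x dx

f(x) = x*e^x
a = 0.0, b = 1.0, n = 8
h = (b - a)/n = 0.125000

Trapezoidal rule: (h/2)[f(x₀) + 2f(x₁) + 2f(x₂) + ... + f(xₙ)]

x_0 = 0.0000, f(x_0) = 0.000000, coefficient = 1
x_1 = 0.1250, f(x_1) = 0.141644, coefficient = 2
x_2 = 0.2500, f(x_2) = 0.321006, coefficient = 2
x_3 = 0.3750, f(x_3) = 0.545622, coefficient = 2
x_4 = 0.5000, f(x_4) = 0.824361, coefficient = 2
x_5 = 0.6250, f(x_5) = 1.167654, coefficient = 2
x_6 = 0.7500, f(x_6) = 1.587750, coefficient = 2
x_7 = 0.8750, f(x_7) = 2.099016, coefficient = 2
x_8 = 1.0000, f(x_8) = 2.718282, coefficient = 1

I ≈ (0.125000/2) × 16.092386 = 1.005774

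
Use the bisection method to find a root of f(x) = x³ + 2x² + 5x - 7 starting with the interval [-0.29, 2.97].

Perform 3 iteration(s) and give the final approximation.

f(x) = x³ + 2x² + 5x - 7
Initial interval: [-0.29, 2.97]

Iteration 1:
  c_1 = (-0.290000 + 2.970000)/2 = 1.340000
  f(c_1) = f(1.340000) = 5.697304
  f(a) × f(c) < 0, new interval: [-0.290000, 1.340000]
Iteration 2:
  c_2 = (-0.290000 + 1.340000)/2 = 0.525000
  f(c_2) = f(0.525000) = -3.679047
  f(a) × f(c) ≥ 0, new interval: [0.525000, 1.340000]
Iteration 3:
  c_3 = (0.525000 + 1.340000)/2 = 0.932500
  f(c_3) = f(0.932500) = 0.212474
  f(a) × f(c) < 0, new interval: [0.525000, 0.932500]

After 3 iteration(s), the approximation is c_3 = 0.932500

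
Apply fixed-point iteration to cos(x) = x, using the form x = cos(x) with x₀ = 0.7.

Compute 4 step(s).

Equation: cos(x) = x
Fixed-point form: x = cos(x)
x₀ = 0.7

x_1 = g(0.700000) = 0.764842
x_2 = g(0.764842) = 0.721492
x_3 = g(0.721492) = 0.750821
x_4 = g(0.750821) = 0.731129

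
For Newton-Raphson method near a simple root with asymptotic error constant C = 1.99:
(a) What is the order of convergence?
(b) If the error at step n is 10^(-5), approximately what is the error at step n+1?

(a) Newton-Raphson has quadratic (order 2) convergence near simple roots.
    This means |e_{n+1}| ≈ C|e_n|².

(b) With |e_n| = 10^(-5) and C = 1.99:
    |e_{n+1}| ≈ 1.99 × (10^(-5))² = 1.99 × 10^(-10)

(a) 2 (quadratic); (b) |e_{n+1}| ≈ 1.990e-10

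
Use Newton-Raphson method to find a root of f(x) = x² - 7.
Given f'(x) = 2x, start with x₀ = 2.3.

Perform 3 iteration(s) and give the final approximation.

f(x) = x² - 7
f'(x) = 2x
x₀ = 2.3

Newton-Raphson formula: x_{n+1} = x_n - f(x_n)/f'(x_n)

Iteration 1:
  f(2.300000) = -1.710000
  f'(2.300000) = 4.600000
  x_1 = 2.300000 - (-1.710000)/4.600000 = 2.671739
Iteration 2:
  f(2.671739) = 0.138190
  f'(2.671739) = 5.343478
  x_2 = 2.671739 - 0.138190/5.343478 = 2.645878
Iteration 3:
  f(2.645878) = 0.000669
  f'(2.645878) = 5.291755
  x_3 = 2.645878 - 0.000669/5.291755 = 2.645751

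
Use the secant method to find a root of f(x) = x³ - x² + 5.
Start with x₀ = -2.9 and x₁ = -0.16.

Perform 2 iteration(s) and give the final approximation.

f(x) = x³ - x² + 5
x₀ = -2.9, x₁ = -0.16

Secant formula: x_{n+1} = x_n - f(x_n)(x_n - x_{n-1})/(f(x_n) - f(x_{n-1}))

Iteration 1:
  f(-2.900000) = -27.799000
  f(-0.160000) = 4.970304
  x_2 = -0.160000 - 4.970304×(-0.160000 - (-2.900000))/(4.970304 - (-27.799000))
       = -0.575591
Iteration 2:
  f(-0.160000) = 4.970304
  f(-0.575591) = 4.477998
  x_3 = -0.575591 - 4.477998×(-0.575591 - (-0.160000))/(4.477998 - 4.970304)
       = -4.355798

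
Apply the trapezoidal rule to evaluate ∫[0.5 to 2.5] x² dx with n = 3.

f(x) = x²
a = 0.5, b = 2.5, n = 3
h = (b - a)/n = 0.666667

Trapezoidal rule: (h/2)[f(x₀) + 2f(x₁) + 2f(x₂) + ... + f(xₙ)]

x_0 = 0.5000, f(x_0) = 0.250000, coefficient = 1
x_1 = 1.1667, f(x_1) = 1.361111, coefficient = 2
x_2 = 1.8333, f(x_2) = 3.361111, coefficient = 2
x_3 = 2.5000, f(x_3) = 6.250000, coefficient = 1

I ≈ (0.666667/2) × 15.944444 = 5.314815
Exact value: 5.166667
Error: 0.148148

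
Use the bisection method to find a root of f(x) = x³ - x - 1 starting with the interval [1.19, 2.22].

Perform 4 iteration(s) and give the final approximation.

f(x) = x³ - x - 1
Initial interval: [1.19, 2.22]

Iteration 1:
  c_1 = (1.190000 + 2.220000)/2 = 1.705000
  f(c_1) = f(1.705000) = 2.251478
  f(a) × f(c) < 0, new interval: [1.190000, 1.705000]
Iteration 2:
  c_2 = (1.190000 + 1.705000)/2 = 1.447500
  f(c_2) = f(1.447500) = 0.585383
  f(a) × f(c) < 0, new interval: [1.190000, 1.447500]
Iteration 3:
  c_3 = (1.190000 + 1.447500)/2 = 1.318750
  f(c_3) = f(1.318750) = -0.025310
  f(a) × f(c) ≥ 0, new interval: [1.318750, 1.447500]
Iteration 4:
  c_4 = (1.318750 + 1.447500)/2 = 1.383125
  f(c_4) = f(1.383125) = 0.262841
  f(a) × f(c) < 0, new interval: [1.318750, 1.383125]

After 4 iteration(s), the approximation is c_4 = 1.383125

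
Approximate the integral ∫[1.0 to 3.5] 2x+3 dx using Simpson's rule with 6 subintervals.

f(x) = 2x+3
a = 1.0, b = 3.5, n = 6
h = (b - a)/n = 0.416667

Simpson's rule: (h/3)[f(x₀) + 4f(x₁) + 2f(x₂) + ... + f(xₙ)]

x_0 = 1.0000, f(x_0) = 5.000000, coefficient = 1
x_1 = 1.4167, f(x_1) = 5.833333, coefficient = 4
x_2 = 1.8333, f(x_2) = 6.666667, coefficient = 2
x_3 = 2.2500, f(x_3) = 7.500000, coefficient = 4
x_4 = 2.6667, f(x_4) = 8.333333, coefficient = 2
x_5 = 3.0833, f(x_5) = 9.166667, coefficient = 4
x_6 = 3.5000, f(x_6) = 10.000000, coefficient = 1

I ≈ (0.416667/3) × 135.000000 = 18.750000
Exact value: 18.750000
Error: 0.000000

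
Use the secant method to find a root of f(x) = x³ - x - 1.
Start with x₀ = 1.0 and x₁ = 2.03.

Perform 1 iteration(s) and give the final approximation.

f(x) = x³ - x - 1
x₀ = 1.0, x₁ = 2.03

Secant formula: x_{n+1} = x_n - f(x_n)(x_n - x_{n-1})/(f(x_n) - f(x_{n-1}))

Iteration 1:
  f(1.000000) = -1.000000
  f(2.030000) = 5.335427
  x_2 = 2.030000 - 5.335427×(2.030000 - 1.000000)/(5.335427 - (-1.000000))
       = 1.162578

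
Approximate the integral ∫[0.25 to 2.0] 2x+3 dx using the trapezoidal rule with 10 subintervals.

f(x) = 2x+3
a = 0.25, b = 2.0, n = 10
h = (b - a)/n = 0.175000

Trapezoidal rule: (h/2)[f(x₀) + 2f(x₁) + 2f(x₂) + ... + f(xₙ)]

x_0 = 0.2500, f(x_0) = 3.500000, coefficient = 1
x_1 = 0.4250, f(x_1) = 3.850000, coefficient = 2
x_2 = 0.6000, f(x_2) = 4.200000, coefficient = 2
x_3 = 0.7750, f(x_3) = 4.550000, coefficient = 2
x_4 = 0.9500, f(x_4) = 4.900000, coefficient = 2
x_5 = 1.1250, f(x_5) = 5.250000, coefficient = 2
x_6 = 1.3000, f(x_6) = 5.600000, coefficient = 2
x_7 = 1.4750, f(x_7) = 5.950000, coefficient = 2
x_8 = 1.6500, f(x_8) = 6.300000, coefficient = 2
x_9 = 1.8250, f(x_9) = 6.650000, coefficient = 2
x_10 = 2.0000, f(x_10) = 7.000000, coefficient = 1

I ≈ (0.175000/2) × 105.000000 = 9.187500
Exact value: 9.187500
Error: 0.000000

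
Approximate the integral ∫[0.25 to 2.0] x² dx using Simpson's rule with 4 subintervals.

f(x) = x²
a = 0.25, b = 2.0, n = 4
h = (b - a)/n = 0.437500

Simpson's rule: (h/3)[f(x₀) + 4f(x₁) + 2f(x₂) + ... + f(xₙ)]

x_0 = 0.2500, f(x_0) = 0.062500, coefficient = 1
x_1 = 0.6875, f(x_1) = 0.472656, coefficient = 4
x_2 = 1.1250, f(x_2) = 1.265625, coefficient = 2
x_3 = 1.5625, f(x_3) = 2.441406, coefficient = 4
x_4 = 2.0000, f(x_4) = 4.000000, coefficient = 1

I ≈ (0.437500/3) × 18.250000 = 2.661458
Exact value: 2.661458
Error: 0.000000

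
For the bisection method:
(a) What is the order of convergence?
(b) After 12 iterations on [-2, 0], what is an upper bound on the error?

(a) Bisection has linear (order 1) convergence; the error is halved each step.

(b) Error bound = (b-a)/2^n = (0 - (-2))/2^{12}
    = 2/2^{12}

(a) 1 (linear); (b) error ≤ 4.88e-04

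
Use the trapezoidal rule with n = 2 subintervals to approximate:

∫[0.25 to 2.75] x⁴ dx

f(x) = x⁴
a = 0.25, b = 2.75, n = 2
h = (b - a)/n = 1.250000

Trapezoidal rule: (h/2)[f(x₀) + 2f(x₁) + 2f(x₂) + ... + f(xₙ)]

x_0 = 0.2500, f(x_0) = 0.003906, coefficient = 1
x_1 = 1.5000, f(x_1) = 5.062500, coefficient = 2
x_2 = 2.7500, f(x_2) = 57.191406, coefficient = 1

I ≈ (1.250000/2) × 67.320312 = 42.075195
Exact value: 31.455078
Error: 10.620117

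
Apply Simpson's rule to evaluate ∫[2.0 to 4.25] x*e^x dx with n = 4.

f(x) = x*e^x
a = 2.0, b = 4.25, n = 4
h = (b - a)/n = 0.562500

Simpson's rule: (h/3)[f(x₀) + 4f(x₁) + 2f(x₂) + ... + f(xₙ)]

x_0 = 2.0000, f(x_0) = 14.778112, coefficient = 1
x_1 = 2.5625, f(x_1) = 33.231006, coefficient = 4
x_2 = 3.1250, f(x_2) = 71.124672, coefficient = 2
x_3 = 3.6875, f(x_3) = 147.296671, coefficient = 4
x_4 = 4.2500, f(x_4) = 297.948002, coefficient = 1

I ≈ (0.562500/3) × 1177.086165 = 220.703656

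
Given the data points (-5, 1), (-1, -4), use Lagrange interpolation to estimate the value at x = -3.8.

Lagrange interpolation formula:
P(x) = Σ yᵢ × Lᵢ(x)
where Lᵢ(x) = Π_{j≠i} (x - xⱼ)/(xᵢ - xⱼ)

L_0(-3.8) = (-3.8 - (-1))/(-5 - (-1)) = 0.700000
L_1(-3.8) = (-3.8 - (-5))/(-1 - (-5)) = 0.300000

P(-3.8) = 1×L_0(-3.8) + (-4)×L_1(-3.8)
P(-3.8) = -0.500000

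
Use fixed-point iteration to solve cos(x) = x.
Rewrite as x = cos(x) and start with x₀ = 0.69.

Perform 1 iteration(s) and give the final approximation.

Equation: cos(x) = x
Fixed-point form: x = cos(x)
x₀ = 0.69

x_1 = g(0.690000) = 0.771246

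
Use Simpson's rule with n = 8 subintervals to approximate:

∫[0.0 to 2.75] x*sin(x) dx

f(x) = x*sin(x)
a = 0.0, b = 2.75, n = 8
h = (b - a)/n = 0.343750

Simpson's rule: (h/3)[f(x₀) + 4f(x₁) + 2f(x₂) + ... + f(xₙ)]

x_0 = 0.0000, f(x_0) = 0.000000, coefficient = 1
x_1 = 0.3438, f(x_1) = 0.115851, coefficient = 4
x_2 = 0.6875, f(x_2) = 0.436292, coefficient = 2
x_3 = 1.0312, f(x_3) = 0.884753, coefficient = 4
x_4 = 1.3750, f(x_4) = 1.348728, coefficient = 2
x_5 = 1.7188, f(x_5) = 1.699972, coefficient = 4
x_6 = 2.0625, f(x_6) = 1.818155, coefficient = 2
x_7 = 2.4062, f(x_7) = 1.614212, coefficient = 4
x_8 = 2.7500, f(x_8) = 1.049568, coefficient = 1

I ≈ (0.343750/3) × 25.515068 = 2.923602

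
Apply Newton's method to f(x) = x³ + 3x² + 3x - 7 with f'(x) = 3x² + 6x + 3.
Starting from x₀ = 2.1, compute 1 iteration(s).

f(x) = x³ + 3x² + 3x - 7
f'(x) = 3x² + 6x + 3
x₀ = 2.1

Newton-Raphson formula: x_{n+1} = x_n - f(x_n)/f'(x_n)

Iteration 1:
  f(2.100000) = 21.791000
  f'(2.100000) = 28.830000
  x_1 = 2.100000 - 21.791000/28.830000 = 1.344155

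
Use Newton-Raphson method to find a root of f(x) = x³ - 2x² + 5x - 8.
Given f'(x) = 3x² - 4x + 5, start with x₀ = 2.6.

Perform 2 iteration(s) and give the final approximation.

f(x) = x³ - 2x² + 5x - 8
f'(x) = 3x² - 4x + 5
x₀ = 2.6

Newton-Raphson formula: x_{n+1} = x_n - f(x_n)/f'(x_n)

Iteration 1:
  f(2.600000) = 9.056000
  f'(2.600000) = 14.880000
  x_1 = 2.600000 - 9.056000/14.880000 = 1.991398
Iteration 2:
  f(1.991398) = 1.922876
  f'(1.991398) = 8.931405
  x_2 = 1.991398 - 1.922876/8.931405 = 1.776104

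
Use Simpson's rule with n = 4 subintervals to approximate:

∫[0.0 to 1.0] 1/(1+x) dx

f(x) = 1/(1+x)
a = 0.0, b = 1.0, n = 4
h = (b - a)/n = 0.250000

Simpson's rule: (h/3)[f(x₀) + 4f(x₁) + 2f(x₂) + ... + f(xₙ)]

x_0 = 0.0000, f(x_0) = 1.000000, coefficient = 1
x_1 = 0.2500, f(x_1) = 0.800000, coefficient = 4
x_2 = 0.5000, f(x_2) = 0.666667, coefficient = 2
x_3 = 0.7500, f(x_3) = 0.571429, coefficient = 4
x_4 = 1.0000, f(x_4) = 0.500000, coefficient = 1

I ≈ (0.250000/3) × 8.319048 = 0.693254
Exact value: 0.693147
Error: 0.000107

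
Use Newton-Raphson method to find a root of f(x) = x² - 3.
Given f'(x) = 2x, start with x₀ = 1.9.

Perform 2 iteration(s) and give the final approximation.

f(x) = x² - 3
f'(x) = 2x
x₀ = 1.9

Newton-Raphson formula: x_{n+1} = x_n - f(x_n)/f'(x_n)

Iteration 1:
  f(1.900000) = 0.610000
  f'(1.900000) = 3.800000
  x_1 = 1.900000 - 0.610000/3.800000 = 1.739474
Iteration 2:
  f(1.739474) = 0.025769
  f'(1.739474) = 3.478947
  x_2 = 1.739474 - 0.025769/3.478947 = 1.732067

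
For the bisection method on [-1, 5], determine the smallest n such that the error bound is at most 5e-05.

We need (b-a)/2^n ≤ 5e-05
(5 - (-1))/2^n ≤ 5e-05
6/2^n ≤ 5e-05
2^n ≥ 120000
n ≥ log₂(120000) = 16.87
n ≥ 17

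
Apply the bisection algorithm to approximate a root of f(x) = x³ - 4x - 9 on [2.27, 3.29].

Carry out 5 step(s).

f(x) = x³ - 4x - 9
Initial interval: [2.27, 3.29]

Iteration 1:
  c_1 = (2.270000 + 3.290000)/2 = 2.780000
  f(c_1) = f(2.780000) = 1.364952
  f(a) × f(c) < 0, new interval: [2.270000, 2.780000]
Iteration 2:
  c_2 = (2.270000 + 2.780000)/2 = 2.525000
  f(c_2) = f(2.525000) = -3.001547
  f(a) × f(c) ≥ 0, new interval: [2.525000, 2.780000]
Iteration 3:
  c_3 = (2.525000 + 2.780000)/2 = 2.652500
  f(c_3) = f(2.652500) = -0.947657
  f(a) × f(c) ≥ 0, new interval: [2.652500, 2.780000]
Iteration 4:
  c_4 = (2.652500 + 2.780000)/2 = 2.716250
  f(c_4) = f(2.716250) = 0.175531
  f(a) × f(c) < 0, new interval: [2.652500, 2.716250]
Iteration 5:
  c_5 = (2.652500 + 2.716250)/2 = 2.684375
  f(c_5) = f(2.684375) = -0.394245
  f(a) × f(c) ≥ 0, new interval: [2.684375, 2.716250]

After 5 iteration(s), the approximation is c_5 = 2.684375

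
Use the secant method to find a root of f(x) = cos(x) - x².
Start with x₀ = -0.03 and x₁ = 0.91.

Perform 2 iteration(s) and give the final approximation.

f(x) = cos(x) - x²
x₀ = -0.03, x₁ = 0.91

Secant formula: x_{n+1} = x_n - f(x_n)(x_n - x_{n-1})/(f(x_n) - f(x_{n-1}))

Iteration 1:
  f(-0.030000) = 0.998650
  f(0.910000) = -0.214354
  x_2 = 0.910000 - (-0.214354)×(0.910000 - (-0.030000))/(-0.214354 - 0.998650)
       = 0.743889
Iteration 2:
  f(0.910000) = -0.214354
  f(0.743889) = 0.182469
  x_3 = 0.743889 - 0.182469×(0.743889 - 0.910000)/(0.182469 - (-0.214354))
       = 0.820271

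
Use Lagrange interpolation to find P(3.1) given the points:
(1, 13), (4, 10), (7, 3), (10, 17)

Lagrange interpolation formula:
P(x) = Σ yᵢ × Lᵢ(x)
where Lᵢ(x) = Π_{j≠i} (x - xⱼ)/(xᵢ - xⱼ)

L_0(3.1) = (3.1 - 4)/(1 - 4) × (3.1 - 7)/(1 - 7) × (3.1 - 10)/(1 - 10) = 0.149500
L_1(3.1) = (3.1 - 1)/(4 - 1) × (3.1 - 7)/(4 - 7) × (3.1 - 10)/(4 - 10) = 1.046500
L_2(3.1) = (3.1 - 1)/(7 - 1) × (3.1 - 4)/(7 - 4) × (3.1 - 10)/(7 - 10) = -0.241500
L_3(3.1) = (3.1 - 1)/(10 - 1) × (3.1 - 4)/(10 - 4) × (3.1 - 7)/(10 - 7) = 0.045500

P(3.1) = 13×L_0(3.1) + 10×L_1(3.1) + 3×L_2(3.1) + 17×L_3(3.1)
P(3.1) = 12.457500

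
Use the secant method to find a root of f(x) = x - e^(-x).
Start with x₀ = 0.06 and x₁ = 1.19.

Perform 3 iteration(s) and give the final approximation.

f(x) = x - e^(-x)
x₀ = 0.06, x₁ = 1.19

Secant formula: x_{n+1} = x_n - f(x_n)(x_n - x_{n-1})/(f(x_n) - f(x_{n-1}))

Iteration 1:
  f(0.060000) = -0.881765
  f(1.190000) = 0.885779
  x_2 = 1.190000 - 0.885779×(1.190000 - 0.060000)/(0.885779 - (-0.881765))
       = 0.623717
Iteration 2:
  f(1.190000) = 0.885779
  f(0.623717) = 0.087768
  x_3 = 0.623717 - 0.087768×(0.623717 - 1.190000)/(0.087768 - 0.885779)
       = 0.561435
Iteration 3:
  f(0.623717) = 0.087768
  f(0.561435) = -0.008955
  x_4 = 0.561435 - (-0.008955)×(0.561435 - 0.623717)/(-0.008955 - 0.087768)
       = 0.567201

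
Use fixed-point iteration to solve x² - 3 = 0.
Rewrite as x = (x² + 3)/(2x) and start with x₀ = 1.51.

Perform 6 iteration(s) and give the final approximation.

Equation: x² - 3 = 0
Fixed-point form: x = (x² + 3)/(2x)
x₀ = 1.51

x_1 = g(1.510000) = 1.748377
x_2 = g(1.748377) = 1.732127
x_3 = g(1.732127) = 1.732051
x_4 = g(1.732051) = 1.732051
x_5 = g(1.732051) = 1.732051
x_6 = g(1.732051) = 1.732051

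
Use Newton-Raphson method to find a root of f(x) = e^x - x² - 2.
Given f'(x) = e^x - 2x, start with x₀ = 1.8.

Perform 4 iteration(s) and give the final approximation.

f(x) = e^x - x² - 2
f'(x) = e^x - 2x
x₀ = 1.8

Newton-Raphson formula: x_{n+1} = x_n - f(x_n)/f'(x_n)

Iteration 1:
  f(1.800000) = 0.809647
  f'(1.800000) = 2.449647
  x_1 = 1.800000 - 0.809647/2.449647 = 1.469484
Iteration 2:
  f(1.469484) = 0.187608
  f'(1.469484) = 1.408024
  x_2 = 1.469484 - 0.187608/1.408024 = 1.336242
Iteration 3:
  f(1.336242) = 0.019175
  f'(1.336242) = 1.132234
  x_3 = 1.336242 - 0.019175/1.132234 = 1.319306
Iteration 4:
  f(1.319306) = 0.000256
  f'(1.319306) = 1.102212
  x_4 = 1.319306 - 0.000256/1.102212 = 1.319074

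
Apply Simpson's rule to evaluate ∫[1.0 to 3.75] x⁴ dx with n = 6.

f(x) = x⁴
a = 1.0, b = 3.75, n = 6
h = (b - a)/n = 0.458333

Simpson's rule: (h/3)[f(x₀) + 4f(x₁) + 2f(x₂) + ... + f(xₙ)]

x_0 = 1.0000, f(x_0) = 1.000000, coefficient = 1
x_1 = 1.4583, f(x_1) = 4.523006, coefficient = 4
x_2 = 1.9167, f(x_2) = 13.495419, coefficient = 2
x_3 = 2.3750, f(x_3) = 31.816650, coefficient = 4
x_4 = 2.8333, f(x_4) = 64.445216, coefficient = 2
x_5 = 3.2917, f(x_5) = 117.398730, coefficient = 4
x_6 = 3.7500, f(x_6) = 197.753906, coefficient = 1

I ≈ (0.458333/3) × 969.588723 = 148.131610
Exact value: 148.115430
Error: 0.016181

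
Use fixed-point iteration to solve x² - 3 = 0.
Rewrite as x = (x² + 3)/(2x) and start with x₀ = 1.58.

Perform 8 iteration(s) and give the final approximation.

Equation: x² - 3 = 0
Fixed-point form: x = (x² + 3)/(2x)
x₀ = 1.58

x_1 = g(1.580000) = 1.739367
x_2 = g(1.739367) = 1.732066
x_3 = g(1.732066) = 1.732051
x_4 = g(1.732051) = 1.732051
x_5 = g(1.732051) = 1.732051
x_6 = g(1.732051) = 1.732051
x_7 = g(1.732051) = 1.732051
x_8 = g(1.732051) = 1.732051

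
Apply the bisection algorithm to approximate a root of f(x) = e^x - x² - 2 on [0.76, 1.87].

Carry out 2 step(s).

f(x) = e^x - x² - 2
Initial interval: [0.76, 1.87]

Iteration 1:
  c_1 = (0.760000 + 1.870000)/2 = 1.315000
  f(c_1) = f(1.315000) = -0.004474
  f(a) × f(c) ≥ 0, new interval: [1.315000, 1.870000]
Iteration 2:
  c_2 = (1.315000 + 1.870000)/2 = 1.592500
  f(c_2) = f(1.592500) = 0.379967
  f(a) × f(c) < 0, new interval: [1.315000, 1.592500]

After 2 iteration(s), the approximation is c_2 = 1.592500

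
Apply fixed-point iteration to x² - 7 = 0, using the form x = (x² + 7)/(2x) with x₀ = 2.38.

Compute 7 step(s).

Equation: x² - 7 = 0
Fixed-point form: x = (x² + 7)/(2x)
x₀ = 2.38

x_1 = g(2.380000) = 2.660588
x_2 = g(2.660588) = 2.645793
x_3 = g(2.645793) = 2.645751
x_4 = g(2.645751) = 2.645751
x_5 = g(2.645751) = 2.645751
x_6 = g(2.645751) = 2.645751
x_7 = g(2.645751) = 2.645751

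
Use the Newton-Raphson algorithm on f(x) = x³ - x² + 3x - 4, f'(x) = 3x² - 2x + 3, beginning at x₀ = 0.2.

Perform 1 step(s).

f(x) = x³ - x² + 3x - 4
f'(x) = 3x² - 2x + 3
x₀ = 0.2

Newton-Raphson formula: x_{n+1} = x_n - f(x_n)/f'(x_n)

Iteration 1:
  f(0.200000) = -3.432000
  f'(0.200000) = 2.720000
  x_1 = 0.200000 - (-3.432000)/2.720000 = 1.461765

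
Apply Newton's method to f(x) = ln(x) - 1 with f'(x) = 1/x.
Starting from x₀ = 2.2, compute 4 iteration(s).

f(x) = ln(x) - 1
f'(x) = 1/x
x₀ = 2.2

Newton-Raphson formula: x_{n+1} = x_n - f(x_n)/f'(x_n)

Iteration 1:
  f(2.200000) = -0.211543
  f'(2.200000) = 0.454545
  x_1 = 2.200000 - (-0.211543)/0.454545 = 2.665394
Iteration 2:
  f(2.665394) = -0.019648
  f'(2.665394) = 0.375179
  x_2 = 2.665394 - (-0.019648)/0.375179 = 2.717764
Iteration 3:
  f(2.717764) = -0.000191
  f'(2.717764) = 0.367950
  x_3 = 2.717764 - (-0.000191)/0.367950 = 2.718282
Iteration 4:
  f(2.718282) = 0.000000
  f'(2.718282) = 0.367879
  x_4 = 2.718282 - 0.000000/0.367879 = 2.718282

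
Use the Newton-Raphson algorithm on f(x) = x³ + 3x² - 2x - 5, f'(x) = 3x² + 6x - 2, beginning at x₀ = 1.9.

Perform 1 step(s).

f(x) = x³ + 3x² - 2x - 5
f'(x) = 3x² + 6x - 2
x₀ = 1.9

Newton-Raphson formula: x_{n+1} = x_n - f(x_n)/f'(x_n)

Iteration 1:
  f(1.900000) = 8.889000
  f'(1.900000) = 20.230000
  x_1 = 1.900000 - 8.889000/20.230000 = 1.460603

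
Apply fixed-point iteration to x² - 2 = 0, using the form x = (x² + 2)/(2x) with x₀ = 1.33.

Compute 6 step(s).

Equation: x² - 2 = 0
Fixed-point form: x = (x² + 2)/(2x)
x₀ = 1.33

x_1 = g(1.330000) = 1.416880
x_2 = g(1.416880) = 1.414216
x_3 = g(1.414216) = 1.414214
x_4 = g(1.414214) = 1.414214
x_5 = g(1.414214) = 1.414214
x_6 = g(1.414214) = 1.414214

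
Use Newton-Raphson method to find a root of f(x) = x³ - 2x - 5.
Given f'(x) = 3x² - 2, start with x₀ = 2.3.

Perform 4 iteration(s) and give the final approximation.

f(x) = x³ - 2x - 5
f'(x) = 3x² - 2
x₀ = 2.3

Newton-Raphson formula: x_{n+1} = x_n - f(x_n)/f'(x_n)

Iteration 1:
  f(2.300000) = 2.567000
  f'(2.300000) = 13.870000
  x_1 = 2.300000 - 2.567000/13.870000 = 2.114924
Iteration 2:
  f(2.114924) = 0.230006
  f'(2.114924) = 11.418714
  x_2 = 2.114924 - 0.230006/11.418714 = 2.094781
Iteration 3:
  f(2.094781) = 0.002566
  f'(2.094781) = 11.164327
  x_3 = 2.094781 - 0.002566/11.164327 = 2.094552
Iteration 4:
  f(2.094552) = 0.000000
  f'(2.094552) = 11.161438
  x_4 = 2.094552 - 0.000000/11.161438 = 2.094551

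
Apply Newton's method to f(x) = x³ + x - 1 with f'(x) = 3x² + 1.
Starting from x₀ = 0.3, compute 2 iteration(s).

f(x) = x³ + x - 1
f'(x) = 3x² + 1
x₀ = 0.3

Newton-Raphson formula: x_{n+1} = x_n - f(x_n)/f'(x_n)

Iteration 1:
  f(0.300000) = -0.673000
  f'(0.300000) = 1.270000
  x_1 = 0.300000 - (-0.673000)/1.270000 = 0.829921
Iteration 2:
  f(0.829921) = 0.401546
  f'(0.829921) = 3.066308
  x_2 = 0.829921 - 0.401546/3.066308 = 0.698967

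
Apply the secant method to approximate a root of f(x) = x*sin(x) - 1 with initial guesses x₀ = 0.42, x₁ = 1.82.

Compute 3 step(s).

f(x) = x*sin(x) - 1
x₀ = 0.42, x₁ = 1.82

Secant formula: x_{n+1} = x_n - f(x_n)(x_n - x_{n-1})/(f(x_n) - f(x_{n-1}))

Iteration 1:
  f(0.420000) = -0.828741
  f(1.820000) = 0.763779
  x_2 = 1.820000 - 0.763779×(1.820000 - 0.420000)/(0.763779 - (-0.828741))
       = 1.148554
Iteration 2:
  f(1.820000) = 0.763779
  f(1.148554) = 0.047680
  x_3 = 1.148554 - 0.047680×(1.148554 - 1.820000)/(0.047680 - 0.763779)
       = 1.103848
Iteration 3:
  f(1.148554) = 0.047680
  f(1.103848) = -0.014323
  x_4 = 1.103848 - (-0.014323)×(1.103848 - 1.148554)/(-0.014323 - 0.047680)
       = 1.114176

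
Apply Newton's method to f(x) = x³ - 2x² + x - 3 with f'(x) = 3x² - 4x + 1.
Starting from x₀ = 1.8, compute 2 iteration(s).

f(x) = x³ - 2x² + x - 3
f'(x) = 3x² - 4x + 1
x₀ = 1.8

Newton-Raphson formula: x_{n+1} = x_n - f(x_n)/f'(x_n)

Iteration 1:
  f(1.800000) = -1.848000
  f'(1.800000) = 3.520000
  x_1 = 1.800000 - (-1.848000)/3.520000 = 2.325000
Iteration 2:
  f(2.325000) = 1.081828
  f'(2.325000) = 7.916875
  x_2 = 2.325000 - 1.081828/7.916875 = 2.188352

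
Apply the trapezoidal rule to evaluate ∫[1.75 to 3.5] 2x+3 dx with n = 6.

f(x) = 2x+3
a = 1.75, b = 3.5, n = 6
h = (b - a)/n = 0.291667

Trapezoidal rule: (h/2)[f(x₀) + 2f(x₁) + 2f(x₂) + ... + f(xₙ)]

x_0 = 1.7500, f(x_0) = 6.500000, coefficient = 1
x_1 = 2.0417, f(x_1) = 7.083333, coefficient = 2
x_2 = 2.3333, f(x_2) = 7.666667, coefficient = 2
x_3 = 2.6250, f(x_3) = 8.250000, coefficient = 2
x_4 = 2.9167, f(x_4) = 8.833333, coefficient = 2
x_5 = 3.2083, f(x_5) = 9.416667, coefficient = 2
x_6 = 3.5000, f(x_6) = 10.000000, coefficient = 1

I ≈ (0.291667/2) × 99.000000 = 14.437500
Exact value: 14.437500
Error: 0.000000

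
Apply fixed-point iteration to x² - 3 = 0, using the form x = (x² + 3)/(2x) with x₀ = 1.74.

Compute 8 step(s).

Equation: x² - 3 = 0
Fixed-point form: x = (x² + 3)/(2x)
x₀ = 1.74

x_1 = g(1.740000) = 1.732069
x_2 = g(1.732069) = 1.732051
x_3 = g(1.732051) = 1.732051
x_4 = g(1.732051) = 1.732051
x_5 = g(1.732051) = 1.732051
x_6 = g(1.732051) = 1.732051
x_7 = g(1.732051) = 1.732051
x_8 = g(1.732051) = 1.732051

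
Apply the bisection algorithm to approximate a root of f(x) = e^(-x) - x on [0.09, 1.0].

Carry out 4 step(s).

f(x) = e^(-x) - x
Initial interval: [0.09, 1.0]

Iteration 1:
  c_1 = (0.090000 + 1.000000)/2 = 0.545000
  f(c_1) = f(0.545000) = 0.034842
  f(a) × f(c) ≥ 0, new interval: [0.545000, 1.000000]
Iteration 2:
  c_2 = (0.545000 + 1.000000)/2 = 0.772500
  f(c_2) = f(0.772500) = -0.310643
  f(a) × f(c) < 0, new interval: [0.545000, 0.772500]
Iteration 3:
  c_3 = (0.545000 + 0.772500)/2 = 0.658750
  f(c_3) = f(0.658750) = -0.141252
  f(a) × f(c) < 0, new interval: [0.545000, 0.658750]
Iteration 4:
  c_4 = (0.545000 + 0.658750)/2 = 0.601875
  f(c_4) = f(0.601875) = -0.054091
  f(a) × f(c) < 0, new interval: [0.545000, 0.601875]

After 4 iteration(s), the approximation is c_4 = 0.601875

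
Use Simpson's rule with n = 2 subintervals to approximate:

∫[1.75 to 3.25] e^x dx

f(x) = e^x
a = 1.75, b = 3.25, n = 2
h = (b - a)/n = 0.750000

Simpson's rule: (h/3)[f(x₀) + 4f(x₁) + 2f(x₂) + ... + f(xₙ)]

x_0 = 1.7500, f(x_0) = 5.754603, coefficient = 1
x_1 = 2.5000, f(x_1) = 12.182494, coefficient = 4
x_2 = 3.2500, f(x_2) = 25.790340, coefficient = 1

I ≈ (0.750000/3) × 80.274918 = 20.068730
Exact value: 20.035737
Error: 0.032992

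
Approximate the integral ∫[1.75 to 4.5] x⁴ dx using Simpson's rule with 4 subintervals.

f(x) = x⁴
a = 1.75, b = 4.5, n = 4
h = (b - a)/n = 0.687500

Simpson's rule: (h/3)[f(x₀) + 4f(x₁) + 2f(x₂) + ... + f(xₙ)]

x_0 = 1.7500, f(x_0) = 9.378906, coefficient = 1
x_1 = 2.4375, f(x_1) = 35.300308, coefficient = 4
x_2 = 3.1250, f(x_2) = 95.367432, coefficient = 2
x_3 = 3.8125, f(x_3) = 211.270767, coefficient = 4
x_4 = 4.5000, f(x_4) = 410.062500, coefficient = 1

I ≈ (0.687500/3) × 1596.460571 = 365.855548
Exact value: 365.773633
Error: 0.081915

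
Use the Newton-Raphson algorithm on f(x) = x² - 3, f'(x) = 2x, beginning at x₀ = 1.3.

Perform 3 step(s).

f(x) = x² - 3
f'(x) = 2x
x₀ = 1.3

Newton-Raphson formula: x_{n+1} = x_n - f(x_n)/f'(x_n)

Iteration 1:
  f(1.300000) = -1.310000
  f'(1.300000) = 2.600000
  x_1 = 1.300000 - (-1.310000)/2.600000 = 1.803846
Iteration 2:
  f(1.803846) = 0.253861
  f'(1.803846) = 3.607692
  x_2 = 1.803846 - 0.253861/3.607692 = 1.733480
Iteration 3:
  f(1.733480) = 0.004951
  f'(1.733480) = 3.466959
  x_3 = 1.733480 - 0.004951/3.466959 = 1.732051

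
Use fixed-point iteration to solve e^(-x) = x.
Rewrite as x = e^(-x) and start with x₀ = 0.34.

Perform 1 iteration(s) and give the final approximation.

Equation: e^(-x) = x
Fixed-point form: x = e^(-x)
x₀ = 0.34

x_1 = g(0.340000) = 0.711770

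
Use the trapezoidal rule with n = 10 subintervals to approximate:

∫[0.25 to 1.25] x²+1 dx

f(x) = x²+1
a = 0.25, b = 1.25, n = 10
h = (b - a)/n = 0.100000

Trapezoidal rule: (h/2)[f(x₀) + 2f(x₁) + 2f(x₂) + ... + f(xₙ)]

x_0 = 0.2500, f(x_0) = 1.062500, coefficient = 1
x_1 = 0.3500, f(x_1) = 1.122500, coefficient = 2
x_2 = 0.4500, f(x_2) = 1.202500, coefficient = 2
x_3 = 0.5500, f(x_3) = 1.302500, coefficient = 2
x_4 = 0.6500, f(x_4) = 1.422500, coefficient = 2
x_5 = 0.7500, f(x_5) = 1.562500, coefficient = 2
x_6 = 0.8500, f(x_6) = 1.722500, coefficient = 2
x_7 = 0.9500, f(x_7) = 1.902500, coefficient = 2
x_8 = 1.0500, f(x_8) = 2.102500, coefficient = 2
x_9 = 1.1500, f(x_9) = 2.322500, coefficient = 2
x_10 = 1.2500, f(x_10) = 2.562500, coefficient = 1

I ≈ (0.100000/2) × 32.950000 = 1.647500
Exact value: 1.645833
Error: 0.001667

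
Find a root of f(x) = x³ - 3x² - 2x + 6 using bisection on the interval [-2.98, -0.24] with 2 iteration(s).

f(x) = x³ - 3x² - 2x + 6
Initial interval: [-2.98, -0.24]

Iteration 1:
  c_1 = (-2.980000 + (-0.240000))/2 = -1.610000
  f(c_1) = f(-1.610000) = -2.729581
  f(a) × f(c) ≥ 0, new interval: [-1.610000, -0.240000]
Iteration 2:
  c_2 = (-1.610000 + (-0.240000))/2 = -0.925000
  f(c_2) = f(-0.925000) = 4.491672
  f(a) × f(c) < 0, new interval: [-1.610000, -0.925000]

After 2 iteration(s), the approximation is c_2 = -0.925000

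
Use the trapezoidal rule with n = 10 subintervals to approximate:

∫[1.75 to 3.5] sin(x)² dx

f(x) = sin(x)²
a = 1.75, b = 3.5, n = 10
h = (b - a)/n = 0.175000

Trapezoidal rule: (h/2)[f(x₀) + 2f(x₁) + 2f(x₂) + ... + f(xₙ)]

x_0 = 1.7500, f(x_0) = 0.968228, coefficient = 1
x_1 = 1.9250, f(x_1) = 0.879700, coefficient = 2
x_2 = 2.1000, f(x_2) = 0.745130, coefficient = 2
x_3 = 2.2750, f(x_3) = 0.580838, coefficient = 2
x_4 = 2.4500, f(x_4) = 0.406744, coefficient = 2
x_5 = 2.6250, f(x_5) = 0.243957, coefficient = 2
x_6 = 2.8000, f(x_6) = 0.112217, coefficient = 2
x_7 = 2.9750, f(x_7) = 0.027497, coefficient = 2
x_8 = 3.1500, f(x_8) = 0.000071, coefficient = 2
x_9 = 3.3250, f(x_9) = 0.033263, coefficient = 2
x_10 = 3.5000, f(x_10) = 0.123049, coefficient = 1

I ≈ (0.175000/2) × 7.150111 = 0.625635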